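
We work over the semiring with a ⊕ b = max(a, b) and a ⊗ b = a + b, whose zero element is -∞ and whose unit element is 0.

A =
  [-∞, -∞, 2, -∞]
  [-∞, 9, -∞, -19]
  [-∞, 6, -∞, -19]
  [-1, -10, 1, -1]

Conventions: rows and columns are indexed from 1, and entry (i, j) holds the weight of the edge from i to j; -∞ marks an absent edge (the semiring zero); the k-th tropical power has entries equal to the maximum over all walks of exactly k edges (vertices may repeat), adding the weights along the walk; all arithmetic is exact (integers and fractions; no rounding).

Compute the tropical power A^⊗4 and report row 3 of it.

A^⊗2:
  [-∞, 8, -∞, -17]
  [-20, 18, -18, -10]
  [-20, 15, -18, -13]
  [-2, 7, 1, -2]
A^⊗3:
  [-18, 17, -16, -11]
  [-11, 27, -9, -1]
  [-14, 24, -12, -4]
  [-3, 16, 0, -3]
A^⊗4:
  [-12, 26, -10, -2]
  [-2, 36, 0, 8]
  [-5, 33, -3, 5]
  [-4, 25, -1, -3]
Answer: row 3 of A^⊗4 = [-5, 33, -3, 5]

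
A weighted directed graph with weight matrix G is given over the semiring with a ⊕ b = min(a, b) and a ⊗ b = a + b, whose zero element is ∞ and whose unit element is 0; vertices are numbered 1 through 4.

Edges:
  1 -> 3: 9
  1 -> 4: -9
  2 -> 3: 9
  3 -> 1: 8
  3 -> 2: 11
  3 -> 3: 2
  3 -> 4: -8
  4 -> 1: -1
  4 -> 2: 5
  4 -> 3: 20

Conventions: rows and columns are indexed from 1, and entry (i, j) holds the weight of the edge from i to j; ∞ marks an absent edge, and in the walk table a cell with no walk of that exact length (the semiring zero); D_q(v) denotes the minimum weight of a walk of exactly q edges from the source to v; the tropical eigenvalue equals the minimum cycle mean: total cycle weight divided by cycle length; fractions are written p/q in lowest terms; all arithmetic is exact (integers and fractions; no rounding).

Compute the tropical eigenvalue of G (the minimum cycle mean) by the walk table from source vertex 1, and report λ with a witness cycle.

q=0: [0, ∞, ∞, ∞]
q=1: [∞, ∞, 9, -9]
q=2: [-10, -4, 11, 1]
q=3: [0, 6, -1, -19]
q=4: [-20, -14, 1, -9]
Optimal cycle mean attained by: cycle 1->4->1, total (-9) + (-1), length 2.
Answer: λ = -5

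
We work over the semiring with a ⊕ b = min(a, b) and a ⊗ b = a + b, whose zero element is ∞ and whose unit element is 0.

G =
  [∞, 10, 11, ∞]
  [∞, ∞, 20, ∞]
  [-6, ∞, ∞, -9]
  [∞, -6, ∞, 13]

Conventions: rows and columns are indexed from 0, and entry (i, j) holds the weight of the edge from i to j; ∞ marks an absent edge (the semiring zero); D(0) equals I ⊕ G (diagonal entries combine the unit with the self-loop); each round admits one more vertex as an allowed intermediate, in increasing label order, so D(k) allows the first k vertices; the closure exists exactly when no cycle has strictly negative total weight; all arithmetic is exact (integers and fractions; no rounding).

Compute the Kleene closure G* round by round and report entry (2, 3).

D(0):
  [0, 10, 11, ∞]
  [∞, 0, 20, ∞]
  [-6, ∞, 0, -9]
  [∞, -6, ∞, 0]
D(1):
  [0, 10, 11, ∞]
  [∞, 0, 20, ∞]
  [-6, 4, 0, -9]
  [∞, -6, ∞, 0]
D(2):
  [0, 10, 11, ∞]
  [∞, 0, 20, ∞]
  [-6, 4, 0, -9]
  [∞, -6, 14, 0]
D(3):
  [0, 10, 11, 2]
  [14, 0, 20, 11]
  [-6, 4, 0, -9]
  [8, -6, 14, 0]
D(4):
  [0, -4, 11, 2]
  [14, 0, 20, 11]
  [-6, -15, 0, -9]
  [8, -6, 14, 0]
Answer: G*[2][3] = -9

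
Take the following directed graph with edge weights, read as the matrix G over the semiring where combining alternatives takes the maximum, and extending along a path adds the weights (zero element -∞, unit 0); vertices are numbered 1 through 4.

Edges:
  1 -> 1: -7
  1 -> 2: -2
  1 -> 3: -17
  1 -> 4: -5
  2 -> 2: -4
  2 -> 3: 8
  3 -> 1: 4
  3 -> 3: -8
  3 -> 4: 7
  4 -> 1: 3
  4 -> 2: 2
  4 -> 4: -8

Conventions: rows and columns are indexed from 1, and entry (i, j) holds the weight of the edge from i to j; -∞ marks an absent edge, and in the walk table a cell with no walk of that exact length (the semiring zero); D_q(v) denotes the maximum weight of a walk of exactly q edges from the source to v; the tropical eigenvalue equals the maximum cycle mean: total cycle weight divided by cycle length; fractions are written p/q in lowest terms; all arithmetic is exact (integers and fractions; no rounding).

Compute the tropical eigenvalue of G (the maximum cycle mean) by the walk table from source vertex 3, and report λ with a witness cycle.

q=0: [-∞, -∞, 0, -∞]
q=1: [4, -∞, -8, 7]
q=2: [10, 9, -13, -1]
q=3: [3, 8, 17, 5]
q=4: [21, 7, 16, 24]
Optimal cycle mean attained by: cycle 2->3->4->2, total 8 + 7 + 2, length 3.
Answer: λ = 17/3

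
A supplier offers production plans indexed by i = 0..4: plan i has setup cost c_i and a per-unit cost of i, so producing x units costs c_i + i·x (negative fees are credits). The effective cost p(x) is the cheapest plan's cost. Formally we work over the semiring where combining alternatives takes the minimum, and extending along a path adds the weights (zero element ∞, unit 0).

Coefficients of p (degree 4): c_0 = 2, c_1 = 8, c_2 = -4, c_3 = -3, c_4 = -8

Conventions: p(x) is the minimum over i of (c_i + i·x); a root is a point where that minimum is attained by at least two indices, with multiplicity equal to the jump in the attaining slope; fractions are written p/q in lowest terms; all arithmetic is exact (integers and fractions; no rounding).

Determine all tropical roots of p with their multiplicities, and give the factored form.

hull edge (i=0, c=2) to (i=2, c=-4): slope -3, span 2
hull edge (i=2, c=-4) to (i=4, c=-8): slope -2, span 2
Factored form: p(x) = -8 ⊗ (x ⊕ 2) ⊗ (x ⊕ 2) ⊗ (x ⊕ 3) ⊗ (x ⊕ 3)
Answer: roots = 2 (mult 2), 3 (mult 2)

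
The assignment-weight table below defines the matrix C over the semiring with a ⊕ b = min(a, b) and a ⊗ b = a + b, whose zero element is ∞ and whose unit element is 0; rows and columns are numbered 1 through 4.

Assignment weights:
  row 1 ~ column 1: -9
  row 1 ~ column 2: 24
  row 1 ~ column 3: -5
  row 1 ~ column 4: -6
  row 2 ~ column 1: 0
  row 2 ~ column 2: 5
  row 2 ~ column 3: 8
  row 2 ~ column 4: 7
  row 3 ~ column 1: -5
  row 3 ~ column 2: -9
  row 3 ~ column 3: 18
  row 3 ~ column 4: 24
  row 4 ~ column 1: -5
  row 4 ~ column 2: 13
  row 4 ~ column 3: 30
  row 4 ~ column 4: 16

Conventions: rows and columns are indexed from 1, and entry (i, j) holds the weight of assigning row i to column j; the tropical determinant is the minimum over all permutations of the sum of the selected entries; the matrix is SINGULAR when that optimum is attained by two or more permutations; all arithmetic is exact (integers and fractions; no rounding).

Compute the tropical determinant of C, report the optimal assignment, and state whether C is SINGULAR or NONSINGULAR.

σ = (1, 2, 3, 4): (-9) + 5 + 18 + 16 = 30
σ = (1, 2, 4, 3): (-9) + 5 + 24 + 30 = 50
σ = (1, 3, 2, 4): (-9) + 8 + (-9) + 16 = 6
σ = (1, 3, 4, 2): (-9) + 8 + 24 + 13 = 36
σ = (1, 4, 2, 3): (-9) + 7 + (-9) + 30 = 19
σ = (1, 4, 3, 2): (-9) + 7 + 18 + 13 = 29
σ = (2, 1, 3, 4): 24 + 0 + 18 + 16 = 58
σ = (2, 1, 4, 3): 24 + 0 + 24 + 30 = 78
σ = (2, 3, 1, 4): 24 + 8 + (-5) + 16 = 43
σ = (2, 3, 4, 1): 24 + 8 + 24 + (-5) = 51
σ = (2, 4, 1, 3): 24 + 7 + (-5) + 30 = 56
σ = (2, 4, 3, 1): 24 + 7 + 18 + (-5) = 44
σ = (3, 1, 2, 4): (-5) + 0 + (-9) + 16 = 2
σ = (3, 1, 4, 2): (-5) + 0 + 24 + 13 = 32
σ = (3, 2, 1, 4): (-5) + 5 + (-5) + 16 = 11
σ = (3, 2, 4, 1): (-5) + 5 + 24 + (-5) = 19
σ = (3, 4, 1, 2): (-5) + 7 + (-5) + 13 = 10
σ = (3, 4, 2, 1): (-5) + 7 + (-9) + (-5) = -12
σ = (4, 1, 2, 3): (-6) + 0 + (-9) + 30 = 15
σ = (4, 1, 3, 2): (-6) + 0 + 18 + 13 = 25
σ = (4, 2, 1, 3): (-6) + 5 + (-5) + 30 = 24
σ = (4, 2, 3, 1): (-6) + 5 + 18 + (-5) = 12
σ = (4, 3, 1, 2): (-6) + 8 + (-5) + 13 = 10
σ = (4, 3, 2, 1): (-6) + 8 + (-9) + (-5) = -12
Optimal value attained by: σ = (3, 4, 2, 1).
Answer: det⊕(C) = -12; verdict: SINGULAR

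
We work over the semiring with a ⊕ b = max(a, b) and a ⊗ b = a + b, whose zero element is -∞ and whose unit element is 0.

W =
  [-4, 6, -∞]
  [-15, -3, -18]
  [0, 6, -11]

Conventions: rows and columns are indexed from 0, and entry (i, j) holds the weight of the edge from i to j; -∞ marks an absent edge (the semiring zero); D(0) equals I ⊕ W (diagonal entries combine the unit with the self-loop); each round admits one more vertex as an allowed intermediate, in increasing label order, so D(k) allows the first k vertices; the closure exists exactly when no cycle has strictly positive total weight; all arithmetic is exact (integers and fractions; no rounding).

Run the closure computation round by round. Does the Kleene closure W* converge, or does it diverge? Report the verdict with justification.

D(0):
  [0, 6, -∞]
  [-15, 0, -18]
  [0, 6, 0]
D(1):
  [0, 6, -∞]
  [-15, 0, -18]
  [0, 6, 0]
D(2):
  [0, 6, -12]
  [-15, 0, -18]
  [0, 6, 0]
D(3):
  [0, 6, -12]
  [-15, 0, -18]
  [0, 6, 0]
Key observation: every diagonal entry stays at the unit through all rounds, so no improving cycle exists.
Answer: CONVERGES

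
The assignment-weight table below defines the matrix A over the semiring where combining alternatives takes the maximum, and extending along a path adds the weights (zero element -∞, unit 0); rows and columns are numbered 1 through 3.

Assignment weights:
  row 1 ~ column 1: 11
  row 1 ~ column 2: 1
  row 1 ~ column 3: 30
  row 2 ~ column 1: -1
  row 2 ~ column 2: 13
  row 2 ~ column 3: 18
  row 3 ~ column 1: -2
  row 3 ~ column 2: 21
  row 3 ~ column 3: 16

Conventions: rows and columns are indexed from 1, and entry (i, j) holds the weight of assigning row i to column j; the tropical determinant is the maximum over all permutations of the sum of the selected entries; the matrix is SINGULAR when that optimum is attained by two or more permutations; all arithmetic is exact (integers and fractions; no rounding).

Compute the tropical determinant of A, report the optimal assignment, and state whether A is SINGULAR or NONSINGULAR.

σ = (1, 2, 3): 11 + 13 + 16 = 40
σ = (1, 3, 2): 11 + 18 + 21 = 50
σ = (2, 1, 3): 1 + (-1) + 16 = 16
σ = (2, 3, 1): 1 + 18 + (-2) = 17
σ = (3, 1, 2): 30 + (-1) + 21 = 50
σ = (3, 2, 1): 30 + 13 + (-2) = 41
Optimal value attained by: σ = (1, 3, 2).
Answer: det⊕(A) = 50; verdict: SINGULAR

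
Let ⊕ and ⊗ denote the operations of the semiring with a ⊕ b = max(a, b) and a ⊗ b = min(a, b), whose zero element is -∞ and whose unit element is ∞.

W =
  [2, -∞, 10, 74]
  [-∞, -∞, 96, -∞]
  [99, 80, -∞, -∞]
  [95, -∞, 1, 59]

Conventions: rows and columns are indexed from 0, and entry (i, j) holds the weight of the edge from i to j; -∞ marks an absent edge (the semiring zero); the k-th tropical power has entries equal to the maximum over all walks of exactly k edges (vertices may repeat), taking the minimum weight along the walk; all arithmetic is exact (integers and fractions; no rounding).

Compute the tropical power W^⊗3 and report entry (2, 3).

W^⊗2:
  [74, 10, 2, 59]
  [96, 80, -∞, -∞]
  [2, -∞, 80, 74]
  [59, 1, 10, 74]
W^⊗3:
  [59, 2, 10, 74]
  [2, -∞, 80, 74]
  [80, 80, 2, 59]
  [74, 10, 10, 59]
Key observation: the optimum is the walk 2->0->3->3, with weight 99 min 74 min 59 = 59.
Optimal value attained by: walk 2->0->3->3.
Answer: (W^⊗3)[2][3] = 59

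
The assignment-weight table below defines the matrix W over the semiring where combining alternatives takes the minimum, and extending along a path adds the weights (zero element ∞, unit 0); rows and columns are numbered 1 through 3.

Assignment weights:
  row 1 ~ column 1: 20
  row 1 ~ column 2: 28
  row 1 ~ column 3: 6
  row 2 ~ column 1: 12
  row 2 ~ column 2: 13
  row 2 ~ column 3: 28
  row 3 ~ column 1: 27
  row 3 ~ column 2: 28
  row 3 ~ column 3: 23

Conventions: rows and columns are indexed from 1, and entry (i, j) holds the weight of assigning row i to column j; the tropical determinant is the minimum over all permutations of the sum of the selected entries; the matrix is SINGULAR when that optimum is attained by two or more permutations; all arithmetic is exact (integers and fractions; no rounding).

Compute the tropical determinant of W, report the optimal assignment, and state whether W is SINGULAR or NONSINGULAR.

σ = (1, 2, 3): 20 + 13 + 23 = 56
σ = (1, 3, 2): 20 + 28 + 28 = 76
σ = (2, 1, 3): 28 + 12 + 23 = 63
σ = (2, 3, 1): 28 + 28 + 27 = 83
σ = (3, 1, 2): 6 + 12 + 28 = 46
σ = (3, 2, 1): 6 + 13 + 27 = 46
Optimal value attained by: σ = (3, 1, 2).
Answer: det⊕(W) = 46; verdict: SINGULAR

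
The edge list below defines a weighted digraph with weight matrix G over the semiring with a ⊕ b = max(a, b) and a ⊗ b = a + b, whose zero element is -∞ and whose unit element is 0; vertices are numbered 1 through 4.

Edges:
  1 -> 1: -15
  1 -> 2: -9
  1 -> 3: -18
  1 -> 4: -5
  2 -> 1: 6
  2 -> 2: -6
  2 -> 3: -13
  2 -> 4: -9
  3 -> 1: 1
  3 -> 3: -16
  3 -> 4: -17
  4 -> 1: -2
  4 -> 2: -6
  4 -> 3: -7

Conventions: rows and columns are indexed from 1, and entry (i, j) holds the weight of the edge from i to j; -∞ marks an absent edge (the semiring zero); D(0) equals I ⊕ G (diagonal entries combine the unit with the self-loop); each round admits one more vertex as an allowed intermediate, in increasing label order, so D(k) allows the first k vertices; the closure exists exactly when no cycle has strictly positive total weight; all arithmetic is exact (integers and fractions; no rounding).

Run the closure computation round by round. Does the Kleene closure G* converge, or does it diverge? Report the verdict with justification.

D(0):
  [0, -9, -18, -5]
  [6, 0, -13, -9]
  [1, -∞, 0, -17]
  [-2, -6, -7, 0]
D(1):
  [0, -9, -18, -5]
  [6, 0, -12, 1]
  [1, -8, 0, -4]
  [-2, -6, -7, 0]
D(2):
  [0, -9, -18, -5]
  [6, 0, -12, 1]
  [1, -8, 0, -4]
  [0, -6, -7, 0]
D(3):
  [0, -9, -18, -5]
  [6, 0, -12, 1]
  [1, -8, 0, -4]
  [0, -6, -7, 0]
D(4):
  [0, -9, -12, -5]
  [6, 0, -6, 1]
  [1, -8, 0, -4]
  [0, -6, -7, 0]
Key observation: every diagonal entry stays at the unit through all rounds, so no improving cycle exists.
Answer: CONVERGES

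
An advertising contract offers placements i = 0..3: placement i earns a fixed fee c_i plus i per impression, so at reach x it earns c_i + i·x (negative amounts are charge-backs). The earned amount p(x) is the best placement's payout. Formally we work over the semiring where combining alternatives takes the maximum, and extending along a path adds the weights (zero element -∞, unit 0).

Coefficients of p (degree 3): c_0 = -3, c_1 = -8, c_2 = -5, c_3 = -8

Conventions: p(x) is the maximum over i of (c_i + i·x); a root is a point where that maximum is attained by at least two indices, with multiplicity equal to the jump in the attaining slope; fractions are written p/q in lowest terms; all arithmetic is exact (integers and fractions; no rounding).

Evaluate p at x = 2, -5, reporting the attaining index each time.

p(2) = max(-3+0·2=-3, -8+1·2=-6, -5+2·2=-1, -8+3·2=-2) = -1 (attained by i=2)
p(-5) = max(-3+0·(-5)=-3, -8+1·(-5)=-13, -5+2·(-5)=-15, -8+3·(-5)=-23) = -3 (attained by i=0)
Answer: p(2) = -1; p(-5) = -3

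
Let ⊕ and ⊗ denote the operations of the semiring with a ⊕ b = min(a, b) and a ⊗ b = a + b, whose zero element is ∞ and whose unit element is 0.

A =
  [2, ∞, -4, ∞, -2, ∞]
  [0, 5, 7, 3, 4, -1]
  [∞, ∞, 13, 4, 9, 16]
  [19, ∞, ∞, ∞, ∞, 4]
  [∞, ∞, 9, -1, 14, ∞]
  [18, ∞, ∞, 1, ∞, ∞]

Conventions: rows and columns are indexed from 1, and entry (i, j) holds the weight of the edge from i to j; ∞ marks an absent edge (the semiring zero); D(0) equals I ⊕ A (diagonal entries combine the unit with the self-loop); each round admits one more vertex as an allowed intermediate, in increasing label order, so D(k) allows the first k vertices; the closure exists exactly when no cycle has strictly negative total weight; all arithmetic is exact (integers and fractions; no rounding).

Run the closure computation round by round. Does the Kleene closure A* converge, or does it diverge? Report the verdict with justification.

D(0):
  [0, ∞, -4, ∞, -2, ∞]
  [0, 0, 7, 3, 4, -1]
  [∞, ∞, 0, 4, 9, 16]
  [19, ∞, ∞, 0, ∞, 4]
  [∞, ∞, 9, -1, 0, ∞]
  [18, ∞, ∞, 1, ∞, 0]
D(1):
  [0, ∞, -4, ∞, -2, ∞]
  [0, 0, -4, 3, -2, -1]
  [∞, ∞, 0, 4, 9, 16]
  [19, ∞, 15, 0, 17, 4]
  [∞, ∞, 9, -1, 0, ∞]
  [18, ∞, 14, 1, 16, 0]
D(2):
  [0, ∞, -4, ∞, -2, ∞]
  [0, 0, -4, 3, -2, -1]
  [∞, ∞, 0, 4, 9, 16]
  [19, ∞, 15, 0, 17, 4]
  [∞, ∞, 9, -1, 0, ∞]
  [18, ∞, 14, 1, 16, 0]
D(3):
  [0, ∞, -4, 0, -2, 12]
  [0, 0, -4, 0, -2, -1]
  [∞, ∞, 0, 4, 9, 16]
  [19, ∞, 15, 0, 17, 4]
  [∞, ∞, 9, -1, 0, 25]
  [18, ∞, 14, 1, 16, 0]
D(4):
  [0, ∞, -4, 0, -2, 4]
  [0, 0, -4, 0, -2, -1]
  [23, ∞, 0, 4, 9, 8]
  [19, ∞, 15, 0, 17, 4]
  [18, ∞, 9, -1, 0, 3]
  [18, ∞, 14, 1, 16, 0]
D(5):
  [0, ∞, -4, -3, -2, 1]
  [0, 0, -4, -3, -2, -1]
  [23, ∞, 0, 4, 9, 8]
  [19, ∞, 15, 0, 17, 4]
  [18, ∞, 9, -1, 0, 3]
  [18, ∞, 14, 1, 16, 0]
D(6):
  [0, ∞, -4, -3, -2, 1]
  [0, 0, -4, -3, -2, -1]
  [23, ∞, 0, 4, 9, 8]
  [19, ∞, 15, 0, 17, 4]
  [18, ∞, 9, -1, 0, 3]
  [18, ∞, 14, 1, 16, 0]
Key observation: every diagonal entry stays at the unit through all rounds, so no improving cycle exists.
Answer: CONVERGES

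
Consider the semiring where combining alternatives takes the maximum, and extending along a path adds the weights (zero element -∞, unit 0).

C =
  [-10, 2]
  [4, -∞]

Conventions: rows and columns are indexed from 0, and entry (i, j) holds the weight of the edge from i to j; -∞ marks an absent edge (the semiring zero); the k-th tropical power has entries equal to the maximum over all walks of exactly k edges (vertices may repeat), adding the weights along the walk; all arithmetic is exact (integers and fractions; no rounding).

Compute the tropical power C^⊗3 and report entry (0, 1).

C^⊗2:
  [6, -8]
  [-6, 6]
C^⊗3:
  [-4, 8]
  [10, -4]
Key observation: the optimum is the walk 0->1->0->1, with weight 2 + 4 + 2 = 8.
Optimal value attained by: walk 0->1->0->1.
Answer: (C^⊗3)[0][1] = 8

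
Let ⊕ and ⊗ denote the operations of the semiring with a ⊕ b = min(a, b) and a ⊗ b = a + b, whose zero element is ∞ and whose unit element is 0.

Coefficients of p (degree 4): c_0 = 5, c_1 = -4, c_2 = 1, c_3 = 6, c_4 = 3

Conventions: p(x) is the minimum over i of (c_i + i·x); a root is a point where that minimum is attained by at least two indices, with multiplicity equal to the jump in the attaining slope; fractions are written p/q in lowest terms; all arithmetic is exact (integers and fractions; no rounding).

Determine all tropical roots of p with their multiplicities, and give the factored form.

hull edge (i=0, c=5) to (i=1, c=-4): slope -9, span 1
hull edge (i=1, c=-4) to (i=4, c=3): slope 7/3, span 3
Factored form: p(x) = 3 ⊗ (x ⊕ (-7/3)) ⊗ (x ⊕ (-7/3)) ⊗ (x ⊕ (-7/3)) ⊗ (x ⊕ 9)
Answer: roots = -7/3 (mult 3), 9 (mult 1)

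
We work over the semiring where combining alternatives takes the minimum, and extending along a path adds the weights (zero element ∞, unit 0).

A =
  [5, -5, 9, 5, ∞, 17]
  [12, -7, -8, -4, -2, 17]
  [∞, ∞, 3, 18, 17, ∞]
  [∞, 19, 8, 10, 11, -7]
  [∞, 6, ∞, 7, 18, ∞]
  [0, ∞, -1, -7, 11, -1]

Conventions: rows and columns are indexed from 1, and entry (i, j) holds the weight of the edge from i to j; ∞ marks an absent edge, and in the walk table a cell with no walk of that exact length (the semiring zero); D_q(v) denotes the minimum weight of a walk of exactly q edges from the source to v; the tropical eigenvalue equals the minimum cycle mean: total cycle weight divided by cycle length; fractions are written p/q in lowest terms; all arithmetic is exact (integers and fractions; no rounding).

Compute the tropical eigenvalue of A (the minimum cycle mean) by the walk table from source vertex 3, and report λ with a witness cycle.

q=0: [∞, ∞, 0, ∞, ∞, ∞]
q=1: [∞, ∞, 3, 18, 17, ∞]
q=2: [∞, 23, 6, 21, 20, 11]
q=3: [11, 16, 9, 4, 21, 10]
q=4: [10, 6, 8, 3, 14, -3]
q=5: [-3, -1, -4, -10, 4, -4]
q=6: [-4, -8, -9, -11, -3, -17]
Optimal cycle mean attained by: cycle 2->2, total (-7), length 1.
Answer: λ = -7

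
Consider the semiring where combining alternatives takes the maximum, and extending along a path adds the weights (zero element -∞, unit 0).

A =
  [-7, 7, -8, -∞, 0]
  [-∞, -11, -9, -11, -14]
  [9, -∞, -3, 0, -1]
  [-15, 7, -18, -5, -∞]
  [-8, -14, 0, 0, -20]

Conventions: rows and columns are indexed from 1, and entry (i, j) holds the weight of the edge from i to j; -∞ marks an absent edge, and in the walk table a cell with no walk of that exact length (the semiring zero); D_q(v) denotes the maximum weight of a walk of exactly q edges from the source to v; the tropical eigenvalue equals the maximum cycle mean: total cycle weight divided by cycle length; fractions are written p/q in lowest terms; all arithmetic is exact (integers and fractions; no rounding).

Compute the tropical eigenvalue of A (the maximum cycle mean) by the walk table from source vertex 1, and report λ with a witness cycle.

q=0: [0, -∞, -∞, -∞, -∞]
q=1: [-7, 7, -8, -∞, 0]
q=2: [1, 0, 0, 0, -7]
q=3: [9, 8, -3, 0, 1]
q=4: [6, 16, 1, 1, 9]
q=5: [10, 13, 9, 9, 6]
Optimal cycle mean attained by: cycle 1->5->3->1, total 0 + 0 + 9, length 3.
Answer: λ = 3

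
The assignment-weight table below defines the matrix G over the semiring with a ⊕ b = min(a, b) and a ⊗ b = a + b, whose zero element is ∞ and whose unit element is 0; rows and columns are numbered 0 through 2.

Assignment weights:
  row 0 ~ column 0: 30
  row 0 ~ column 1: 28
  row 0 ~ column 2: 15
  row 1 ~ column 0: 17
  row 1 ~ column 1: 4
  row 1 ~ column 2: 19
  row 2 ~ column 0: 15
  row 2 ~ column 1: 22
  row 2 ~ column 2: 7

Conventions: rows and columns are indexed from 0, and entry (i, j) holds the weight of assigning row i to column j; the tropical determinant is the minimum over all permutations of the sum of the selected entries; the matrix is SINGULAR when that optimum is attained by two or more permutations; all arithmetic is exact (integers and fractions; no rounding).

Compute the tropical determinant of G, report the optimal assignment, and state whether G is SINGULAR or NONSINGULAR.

σ = (0, 1, 2): 30 + 4 + 7 = 41
σ = (0, 2, 1): 30 + 19 + 22 = 71
σ = (1, 0, 2): 28 + 17 + 7 = 52
σ = (1, 2, 0): 28 + 19 + 15 = 62
σ = (2, 0, 1): 15 + 17 + 22 = 54
σ = (2, 1, 0): 15 + 4 + 15 = 34
Optimal value attained by: σ = (2, 1, 0).
Answer: det⊕(G) = 34; verdict: NONSINGULAR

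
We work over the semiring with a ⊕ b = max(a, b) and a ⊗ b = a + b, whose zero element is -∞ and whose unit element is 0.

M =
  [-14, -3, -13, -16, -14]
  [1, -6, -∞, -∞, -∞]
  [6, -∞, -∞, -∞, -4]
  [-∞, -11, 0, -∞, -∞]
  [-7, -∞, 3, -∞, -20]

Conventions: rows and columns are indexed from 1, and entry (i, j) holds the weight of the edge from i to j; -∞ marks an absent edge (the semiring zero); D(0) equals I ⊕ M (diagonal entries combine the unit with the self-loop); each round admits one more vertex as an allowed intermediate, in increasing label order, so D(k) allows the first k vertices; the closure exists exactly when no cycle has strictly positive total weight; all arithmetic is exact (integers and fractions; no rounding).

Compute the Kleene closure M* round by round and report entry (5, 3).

D(0):
  [0, -3, -13, -16, -14]
  [1, 0, -∞, -∞, -∞]
  [6, -∞, 0, -∞, -4]
  [-∞, -11, 0, 0, -∞]
  [-7, -∞, 3, -∞, 0]
D(1):
  [0, -3, -13, -16, -14]
  [1, 0, -12, -15, -13]
  [6, 3, 0, -10, -4]
  [-∞, -11, 0, 0, -∞]
  [-7, -10, 3, -23, 0]
D(2):
  [0, -3, -13, -16, -14]
  [1, 0, -12, -15, -13]
  [6, 3, 0, -10, -4]
  [-10, -11, 0, 0, -24]
  [-7, -10, 3, -23, 0]
D(3):
  [0, -3, -13, -16, -14]
  [1, 0, -12, -15, -13]
  [6, 3, 0, -10, -4]
  [6, 3, 0, 0, -4]
  [9, 6, 3, -7, 0]
D(4):
  [0, -3, -13, -16, -14]
  [1, 0, -12, -15, -13]
  [6, 3, 0, -10, -4]
  [6, 3, 0, 0, -4]
  [9, 6, 3, -7, 0]
D(5):
  [0, -3, -11, -16, -14]
  [1, 0, -10, -15, -13]
  [6, 3, 0, -10, -4]
  [6, 3, 0, 0, -4]
  [9, 6, 3, -7, 0]
Answer: M*[5][3] = 3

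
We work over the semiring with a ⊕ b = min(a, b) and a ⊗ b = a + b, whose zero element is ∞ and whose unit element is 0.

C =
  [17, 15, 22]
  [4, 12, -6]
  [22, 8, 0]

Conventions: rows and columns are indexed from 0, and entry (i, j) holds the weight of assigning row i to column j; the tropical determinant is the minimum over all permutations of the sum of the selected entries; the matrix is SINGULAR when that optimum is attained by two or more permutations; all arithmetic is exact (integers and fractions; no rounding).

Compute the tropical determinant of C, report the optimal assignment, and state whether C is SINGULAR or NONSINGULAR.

σ = (0, 1, 2): 17 + 12 + 0 = 29
σ = (0, 2, 1): 17 + (-6) + 8 = 19
σ = (1, 0, 2): 15 + 4 + 0 = 19
σ = (1, 2, 0): 15 + (-6) + 22 = 31
σ = (2, 0, 1): 22 + 4 + 8 = 34
σ = (2, 1, 0): 22 + 12 + 22 = 56
Optimal value attained by: σ = (0, 2, 1).
Answer: det⊕(C) = 19; verdict: SINGULAR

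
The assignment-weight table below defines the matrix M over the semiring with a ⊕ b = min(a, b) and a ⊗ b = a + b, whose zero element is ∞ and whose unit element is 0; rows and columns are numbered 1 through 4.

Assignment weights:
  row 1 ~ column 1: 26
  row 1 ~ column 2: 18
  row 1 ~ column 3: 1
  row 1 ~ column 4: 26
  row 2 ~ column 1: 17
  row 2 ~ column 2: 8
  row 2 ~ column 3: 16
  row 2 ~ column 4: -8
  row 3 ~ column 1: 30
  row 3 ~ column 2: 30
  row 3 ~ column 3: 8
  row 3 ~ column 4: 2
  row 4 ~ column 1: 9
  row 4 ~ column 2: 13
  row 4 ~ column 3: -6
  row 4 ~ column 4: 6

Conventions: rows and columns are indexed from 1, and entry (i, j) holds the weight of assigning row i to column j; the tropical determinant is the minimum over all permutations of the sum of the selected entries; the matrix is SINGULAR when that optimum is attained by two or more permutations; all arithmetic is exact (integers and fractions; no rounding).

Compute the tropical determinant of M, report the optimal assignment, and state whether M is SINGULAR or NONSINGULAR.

σ = (1, 2, 3, 4): 26 + 8 + 8 + 6 = 48
σ = (1, 2, 4, 3): 26 + 8 + 2 + (-6) = 30
σ = (1, 3, 2, 4): 26 + 16 + 30 + 6 = 78
σ = (1, 3, 4, 2): 26 + 16 + 2 + 13 = 57
σ = (1, 4, 2, 3): 26 + (-8) + 30 + (-6) = 42
σ = (1, 4, 3, 2): 26 + (-8) + 8 + 13 = 39
σ = (2, 1, 3, 4): 18 + 17 + 8 + 6 = 49
σ = (2, 1, 4, 3): 18 + 17 + 2 + (-6) = 31
σ = (2, 3, 1, 4): 18 + 16 + 30 + 6 = 70
σ = (2, 3, 4, 1): 18 + 16 + 2 + 9 = 45
σ = (2, 4, 1, 3): 18 + (-8) + 30 + (-6) = 34
σ = (2, 4, 3, 1): 18 + (-8) + 8 + 9 = 27
σ = (3, 1, 2, 4): 1 + 17 + 30 + 6 = 54
σ = (3, 1, 4, 2): 1 + 17 + 2 + 13 = 33
σ = (3, 2, 1, 4): 1 + 8 + 30 + 6 = 45
σ = (3, 2, 4, 1): 1 + 8 + 2 + 9 = 20
σ = (3, 4, 1, 2): 1 + (-8) + 30 + 13 = 36
σ = (3, 4, 2, 1): 1 + (-8) + 30 + 9 = 32
σ = (4, 1, 2, 3): 26 + 17 + 30 + (-6) = 67
σ = (4, 1, 3, 2): 26 + 17 + 8 + 13 = 64
σ = (4, 2, 1, 3): 26 + 8 + 30 + (-6) = 58
σ = (4, 2, 3, 1): 26 + 8 + 8 + 9 = 51
σ = (4, 3, 1, 2): 26 + 16 + 30 + 13 = 85
σ = (4, 3, 2, 1): 26 + 16 + 30 + 9 = 81
Optimal value attained by: σ = (3, 2, 4, 1).
Answer: det⊕(M) = 20; verdict: NONSINGULAR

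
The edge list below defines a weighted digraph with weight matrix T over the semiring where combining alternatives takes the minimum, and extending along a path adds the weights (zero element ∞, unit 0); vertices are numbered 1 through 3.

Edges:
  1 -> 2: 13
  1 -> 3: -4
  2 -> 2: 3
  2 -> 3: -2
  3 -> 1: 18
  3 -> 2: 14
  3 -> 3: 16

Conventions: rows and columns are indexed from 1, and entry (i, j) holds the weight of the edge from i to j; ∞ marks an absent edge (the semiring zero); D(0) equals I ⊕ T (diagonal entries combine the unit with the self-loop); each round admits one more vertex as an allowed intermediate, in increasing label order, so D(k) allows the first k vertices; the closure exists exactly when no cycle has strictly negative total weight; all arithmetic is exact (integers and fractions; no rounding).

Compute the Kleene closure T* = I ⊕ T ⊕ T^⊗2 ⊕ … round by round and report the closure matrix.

D(0):
  [0, 13, -4]
  [∞, 0, -2]
  [18, 14, 0]
D(1):
  [0, 13, -4]
  [∞, 0, -2]
  [18, 14, 0]
D(2):
  [0, 13, -4]
  [∞, 0, -2]
  [18, 14, 0]
D(3):
  [0, 10, -4]
  [16, 0, -2]
  [18, 14, 0]
Answer: T* = [[0, 10, -4], [16, 0, -2], [18, 14, 0]]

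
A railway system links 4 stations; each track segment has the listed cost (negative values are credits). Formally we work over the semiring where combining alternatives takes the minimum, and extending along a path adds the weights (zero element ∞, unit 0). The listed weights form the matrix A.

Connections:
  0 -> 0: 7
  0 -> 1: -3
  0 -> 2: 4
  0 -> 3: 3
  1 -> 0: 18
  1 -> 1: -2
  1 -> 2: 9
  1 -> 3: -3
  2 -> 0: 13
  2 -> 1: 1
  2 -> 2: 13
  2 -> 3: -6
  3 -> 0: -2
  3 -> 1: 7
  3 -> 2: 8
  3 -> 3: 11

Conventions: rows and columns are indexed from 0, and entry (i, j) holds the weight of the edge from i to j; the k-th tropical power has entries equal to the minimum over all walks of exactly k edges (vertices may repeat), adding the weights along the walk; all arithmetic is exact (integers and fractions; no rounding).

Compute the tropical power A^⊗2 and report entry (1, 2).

A^⊗2:
  [1, -5, 6, -6]
  [-5, -4, 5, -5]
  [-8, -1, 2, -2]
  [5, -5, 2, 1]
Key observation: the optimum is the walk 1->3->2, with weight (-3) + 8 = 5.
Optimal value attained by: walk 1->3->2.
Answer: (A^⊗2)[1][2] = 5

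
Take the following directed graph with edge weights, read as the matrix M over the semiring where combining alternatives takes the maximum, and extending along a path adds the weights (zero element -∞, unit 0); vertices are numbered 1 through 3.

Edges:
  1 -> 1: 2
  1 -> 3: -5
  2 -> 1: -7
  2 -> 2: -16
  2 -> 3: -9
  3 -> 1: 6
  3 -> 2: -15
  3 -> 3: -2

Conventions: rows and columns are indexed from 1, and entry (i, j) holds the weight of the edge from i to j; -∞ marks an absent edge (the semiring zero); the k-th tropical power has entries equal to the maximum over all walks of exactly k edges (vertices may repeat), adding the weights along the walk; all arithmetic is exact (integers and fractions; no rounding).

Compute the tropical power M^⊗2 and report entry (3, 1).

M^⊗2:
  [4, -20, -3]
  [-3, -24, -11]
  [8, -17, 1]
Key observation: the optimum is the walk 3->1->1, with weight 6 + 2 = 8.
Optimal value attained by: walk 3->1->1.
Answer: (M^⊗2)[3][1] = 8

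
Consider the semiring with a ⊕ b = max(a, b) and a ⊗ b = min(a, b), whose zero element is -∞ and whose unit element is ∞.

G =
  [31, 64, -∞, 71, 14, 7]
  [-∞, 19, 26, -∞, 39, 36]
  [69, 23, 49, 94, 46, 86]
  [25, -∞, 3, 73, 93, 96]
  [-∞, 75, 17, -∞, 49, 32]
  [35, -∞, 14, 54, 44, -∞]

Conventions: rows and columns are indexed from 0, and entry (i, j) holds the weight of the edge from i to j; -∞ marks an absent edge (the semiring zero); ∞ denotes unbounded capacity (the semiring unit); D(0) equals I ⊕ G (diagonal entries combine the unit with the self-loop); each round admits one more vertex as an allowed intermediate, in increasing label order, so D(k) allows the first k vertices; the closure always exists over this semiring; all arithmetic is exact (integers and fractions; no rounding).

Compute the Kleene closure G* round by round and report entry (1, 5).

D(0):
  [∞, 64, -∞, 71, 14, 7]
  [-∞, ∞, 26, -∞, 39, 36]
  [69, 23, ∞, 94, 46, 86]
  [25, -∞, 3, ∞, 93, 96]
  [-∞, 75, 17, -∞, ∞, 32]
  [35, -∞, 14, 54, 44, ∞]
D(1):
  [∞, 64, -∞, 71, 14, 7]
  [-∞, ∞, 26, -∞, 39, 36]
  [69, 64, ∞, 94, 46, 86]
  [25, 25, 3, ∞, 93, 96]
  [-∞, 75, 17, -∞, ∞, 32]
  [35, 35, 14, 54, 44, ∞]
D(2):
  [∞, 64, 26, 71, 39, 36]
  [-∞, ∞, 26, -∞, 39, 36]
  [69, 64, ∞, 94, 46, 86]
  [25, 25, 25, ∞, 93, 96]
  [-∞, 75, 26, -∞, ∞, 36]
  [35, 35, 26, 54, 44, ∞]
D(3):
  [∞, 64, 26, 71, 39, 36]
  [26, ∞, 26, 26, 39, 36]
  [69, 64, ∞, 94, 46, 86]
  [25, 25, 25, ∞, 93, 96]
  [26, 75, 26, 26, ∞, 36]
  [35, 35, 26, 54, 44, ∞]
D(4):
  [∞, 64, 26, 71, 71, 71]
  [26, ∞, 26, 26, 39, 36]
  [69, 64, ∞, 94, 93, 94]
  [25, 25, 25, ∞, 93, 96]
  [26, 75, 26, 26, ∞, 36]
  [35, 35, 26, 54, 54, ∞]
D(5):
  [∞, 71, 26, 71, 71, 71]
  [26, ∞, 26, 26, 39, 36]
  [69, 75, ∞, 94, 93, 94]
  [26, 75, 26, ∞, 93, 96]
  [26, 75, 26, 26, ∞, 36]
  [35, 54, 26, 54, 54, ∞]
D(6):
  [∞, 71, 26, 71, 71, 71]
  [35, ∞, 26, 36, 39, 36]
  [69, 75, ∞, 94, 93, 94]
  [35, 75, 26, ∞, 93, 96]
  [35, 75, 26, 36, ∞, 36]
  [35, 54, 26, 54, 54, ∞]
Answer: G*[1][5] = 36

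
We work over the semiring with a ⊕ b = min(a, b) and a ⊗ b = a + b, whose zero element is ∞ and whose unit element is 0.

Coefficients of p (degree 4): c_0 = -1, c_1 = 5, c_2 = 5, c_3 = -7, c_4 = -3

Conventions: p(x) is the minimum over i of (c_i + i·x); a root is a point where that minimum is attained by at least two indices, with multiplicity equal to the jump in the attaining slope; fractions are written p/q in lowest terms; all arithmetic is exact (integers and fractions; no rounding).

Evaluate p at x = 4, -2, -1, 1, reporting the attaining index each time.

p(4) = min(-1+0·4=-1, 5+1·4=9, 5+2·4=13, -7+3·4=5, -3+4·4=13) = -1 (attained by i=0)
p(-2) = min(-1+0·(-2)=-1, 5+1·(-2)=3, 5+2·(-2)=1, -7+3·(-2)=-13, -3+4·(-2)=-11) = -13 (attained by i=3)
p(-1) = min(-1+0·(-1)=-1, 5+1·(-1)=4, 5+2·(-1)=3, -7+3·(-1)=-10, -3+4·(-1)=-7) = -10 (attained by i=3)
p(1) = min(-1+0·1=-1, 5+1·1=6, 5+2·1=7, -7+3·1=-4, -3+4·1=1) = -4 (attained by i=3)
Answer: p(4) = -1; p(-2) = -13; p(-1) = -10; p(1) = -4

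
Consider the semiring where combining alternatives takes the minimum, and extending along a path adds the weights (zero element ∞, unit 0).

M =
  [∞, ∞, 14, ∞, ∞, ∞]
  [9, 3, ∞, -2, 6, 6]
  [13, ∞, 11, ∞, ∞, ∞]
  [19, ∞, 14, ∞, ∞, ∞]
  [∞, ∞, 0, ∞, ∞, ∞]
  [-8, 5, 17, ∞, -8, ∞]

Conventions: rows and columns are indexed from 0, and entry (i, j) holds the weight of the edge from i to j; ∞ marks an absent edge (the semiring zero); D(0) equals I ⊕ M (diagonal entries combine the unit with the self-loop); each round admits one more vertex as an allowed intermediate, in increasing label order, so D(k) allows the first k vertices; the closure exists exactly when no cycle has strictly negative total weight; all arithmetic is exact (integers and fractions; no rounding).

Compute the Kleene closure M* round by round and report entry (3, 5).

D(0):
  [0, ∞, 14, ∞, ∞, ∞]
  [9, 0, ∞, -2, 6, 6]
  [13, ∞, 0, ∞, ∞, ∞]
  [19, ∞, 14, 0, ∞, ∞]
  [∞, ∞, 0, ∞, 0, ∞]
  [-8, 5, 17, ∞, -8, 0]
D(1):
  [0, ∞, 14, ∞, ∞, ∞]
  [9, 0, 23, -2, 6, 6]
  [13, ∞, 0, ∞, ∞, ∞]
  [19, ∞, 14, 0, ∞, ∞]
  [∞, ∞, 0, ∞, 0, ∞]
  [-8, 5, 6, ∞, -8, 0]
D(2):
  [0, ∞, 14, ∞, ∞, ∞]
  [9, 0, 23, -2, 6, 6]
  [13, ∞, 0, ∞, ∞, ∞]
  [19, ∞, 14, 0, ∞, ∞]
  [∞, ∞, 0, ∞, 0, ∞]
  [-8, 5, 6, 3, -8, 0]
D(3):
  [0, ∞, 14, ∞, ∞, ∞]
  [9, 0, 23, -2, 6, 6]
  [13, ∞, 0, ∞, ∞, ∞]
  [19, ∞, 14, 0, ∞, ∞]
  [13, ∞, 0, ∞, 0, ∞]
  [-8, 5, 6, 3, -8, 0]
D(4):
  [0, ∞, 14, ∞, ∞, ∞]
  [9, 0, 12, -2, 6, 6]
  [13, ∞, 0, ∞, ∞, ∞]
  [19, ∞, 14, 0, ∞, ∞]
  [13, ∞, 0, ∞, 0, ∞]
  [-8, 5, 6, 3, -8, 0]
D(5):
  [0, ∞, 14, ∞, ∞, ∞]
  [9, 0, 6, -2, 6, 6]
  [13, ∞, 0, ∞, ∞, ∞]
  [19, ∞, 14, 0, ∞, ∞]
  [13, ∞, 0, ∞, 0, ∞]
  [-8, 5, -8, 3, -8, 0]
D(6):
  [0, ∞, 14, ∞, ∞, ∞]
  [-2, 0, -2, -2, -2, 6]
  [13, ∞, 0, ∞, ∞, ∞]
  [19, ∞, 14, 0, ∞, ∞]
  [13, ∞, 0, ∞, 0, ∞]
  [-8, 5, -8, 3, -8, 0]
Answer: M*[3][5] = ∞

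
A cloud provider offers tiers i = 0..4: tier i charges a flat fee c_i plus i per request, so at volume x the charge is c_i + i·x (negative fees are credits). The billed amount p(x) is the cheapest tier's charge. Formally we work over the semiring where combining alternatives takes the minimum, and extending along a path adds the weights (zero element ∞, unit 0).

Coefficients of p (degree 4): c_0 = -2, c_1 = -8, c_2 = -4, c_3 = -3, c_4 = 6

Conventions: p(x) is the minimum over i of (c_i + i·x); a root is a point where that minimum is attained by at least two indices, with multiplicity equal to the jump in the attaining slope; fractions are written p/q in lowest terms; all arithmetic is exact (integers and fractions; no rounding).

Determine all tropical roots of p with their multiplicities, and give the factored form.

hull edge (i=0, c=-2) to (i=1, c=-8): slope -6, span 1
hull edge (i=1, c=-8) to (i=3, c=-3): slope 5/2, span 2
hull edge (i=3, c=-3) to (i=4, c=6): slope 9, span 1
Factored form: p(x) = 6 ⊗ (x ⊕ (-9)) ⊗ (x ⊕ (-5/2)) ⊗ (x ⊕ (-5/2)) ⊗ (x ⊕ 6)
Answer: roots = -9 (mult 1), -5/2 (mult 2), 6 (mult 1)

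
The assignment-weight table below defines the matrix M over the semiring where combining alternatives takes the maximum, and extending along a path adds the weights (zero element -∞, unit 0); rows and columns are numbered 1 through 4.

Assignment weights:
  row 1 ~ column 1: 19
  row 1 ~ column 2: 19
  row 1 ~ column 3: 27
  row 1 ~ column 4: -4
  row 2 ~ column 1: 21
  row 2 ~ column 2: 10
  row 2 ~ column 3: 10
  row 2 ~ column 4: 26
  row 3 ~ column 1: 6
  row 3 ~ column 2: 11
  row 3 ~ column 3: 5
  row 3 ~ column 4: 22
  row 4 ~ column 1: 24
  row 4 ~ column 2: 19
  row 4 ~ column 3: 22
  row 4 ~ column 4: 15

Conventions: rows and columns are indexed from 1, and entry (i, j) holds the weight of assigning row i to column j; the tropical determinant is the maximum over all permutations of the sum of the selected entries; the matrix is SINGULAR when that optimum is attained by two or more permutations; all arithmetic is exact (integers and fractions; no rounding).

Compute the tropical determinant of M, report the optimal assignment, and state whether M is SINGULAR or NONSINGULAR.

σ = (1, 2, 3, 4): 19 + 10 + 5 + 15 = 49
σ = (1, 2, 4, 3): 19 + 10 + 22 + 22 = 73
σ = (1, 3, 2, 4): 19 + 10 + 11 + 15 = 55
σ = (1, 3, 4, 2): 19 + 10 + 22 + 19 = 70
σ = (1, 4, 2, 3): 19 + 26 + 11 + 22 = 78
σ = (1, 4, 3, 2): 19 + 26 + 5 + 19 = 69
σ = (2, 1, 3, 4): 19 + 21 + 5 + 15 = 60
σ = (2, 1, 4, 3): 19 + 21 + 22 + 22 = 84
σ = (2, 3, 1, 4): 19 + 10 + 6 + 15 = 50
σ = (2, 3, 4, 1): 19 + 10 + 22 + 24 = 75
σ = (2, 4, 1, 3): 19 + 26 + 6 + 22 = 73
σ = (2, 4, 3, 1): 19 + 26 + 5 + 24 = 74
σ = (3, 1, 2, 4): 27 + 21 + 11 + 15 = 74
σ = (3, 1, 4, 2): 27 + 21 + 22 + 19 = 89
σ = (3, 2, 1, 4): 27 + 10 + 6 + 15 = 58
σ = (3, 2, 4, 1): 27 + 10 + 22 + 24 = 83
σ = (3, 4, 1, 2): 27 + 26 + 6 + 19 = 78
σ = (3, 4, 2, 1): 27 + 26 + 11 + 24 = 88
σ = (4, 1, 2, 3): (-4) + 21 + 11 + 22 = 50
σ = (4, 1, 3, 2): (-4) + 21 + 5 + 19 = 41
σ = (4, 2, 1, 3): (-4) + 10 + 6 + 22 = 34
σ = (4, 2, 3, 1): (-4) + 10 + 5 + 24 = 35
σ = (4, 3, 1, 2): (-4) + 10 + 6 + 19 = 31
σ = (4, 3, 2, 1): (-4) + 10 + 11 + 24 = 41
Optimal value attained by: σ = (3, 1, 4, 2).
Answer: det⊕(M) = 89; verdict: NONSINGULAR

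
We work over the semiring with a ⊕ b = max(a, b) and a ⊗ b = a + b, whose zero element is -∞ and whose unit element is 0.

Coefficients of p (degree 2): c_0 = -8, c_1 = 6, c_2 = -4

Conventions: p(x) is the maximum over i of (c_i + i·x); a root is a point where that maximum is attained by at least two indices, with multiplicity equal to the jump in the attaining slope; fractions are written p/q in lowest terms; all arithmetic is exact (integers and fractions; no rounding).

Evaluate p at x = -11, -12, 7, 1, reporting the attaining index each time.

p(-11) = max(-8+0·(-11)=-8, 6+1·(-11)=-5, -4+2·(-11)=-26) = -5 (attained by i=1)
p(-12) = max(-8+0·(-12)=-8, 6+1·(-12)=-6, -4+2·(-12)=-28) = -6 (attained by i=1)
p(7) = max(-8+0·7=-8, 6+1·7=13, -4+2·7=10) = 13 (attained by i=1)
p(1) = max(-8+0·1=-8, 6+1·1=7, -4+2·1=-2) = 7 (attained by i=1)
Answer: p(-11) = -5; p(-12) = -6; p(7) = 13; p(1) = 7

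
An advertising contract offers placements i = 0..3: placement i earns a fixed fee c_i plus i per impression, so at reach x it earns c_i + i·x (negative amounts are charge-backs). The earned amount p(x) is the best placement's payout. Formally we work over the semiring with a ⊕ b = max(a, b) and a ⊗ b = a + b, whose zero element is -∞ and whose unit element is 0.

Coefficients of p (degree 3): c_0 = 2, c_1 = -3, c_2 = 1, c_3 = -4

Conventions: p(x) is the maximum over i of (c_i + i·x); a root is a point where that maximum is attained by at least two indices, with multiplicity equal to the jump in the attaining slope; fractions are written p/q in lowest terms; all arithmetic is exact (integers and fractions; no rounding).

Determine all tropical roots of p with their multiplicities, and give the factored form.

hull edge (i=0, c=2) to (i=2, c=1): slope -1/2, span 2
hull edge (i=2, c=1) to (i=3, c=-4): slope -5, span 1
Factored form: p(x) = -4 ⊗ (x ⊕ 1/2) ⊗ (x ⊕ 1/2) ⊗ (x ⊕ 5)
Answer: roots = 1/2 (mult 2), 5 (mult 1)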